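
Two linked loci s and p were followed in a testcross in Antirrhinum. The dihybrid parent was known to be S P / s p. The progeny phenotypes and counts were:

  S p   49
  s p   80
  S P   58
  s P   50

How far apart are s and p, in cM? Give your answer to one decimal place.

The recombinant classes are S p and s P: 49 + 50 = 99.
Recombination frequency = 99/237 = 0.4177 ≈ 41.8%, i.e. 41.8 cM.

41.8 cM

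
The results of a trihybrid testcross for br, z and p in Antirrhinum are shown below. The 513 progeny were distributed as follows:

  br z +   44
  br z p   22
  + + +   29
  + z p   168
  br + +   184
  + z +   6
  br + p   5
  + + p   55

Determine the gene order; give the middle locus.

p

The two most frequent reciprocal classes, br + + and + z p, are the parental types, so the F1 was br + + / + z p.
The two rarest classes, br + p and + z +, are the double crossovers. Comparing them with the parentals, only the p allele has switched, so p is the middle locus and the order is br – p – z.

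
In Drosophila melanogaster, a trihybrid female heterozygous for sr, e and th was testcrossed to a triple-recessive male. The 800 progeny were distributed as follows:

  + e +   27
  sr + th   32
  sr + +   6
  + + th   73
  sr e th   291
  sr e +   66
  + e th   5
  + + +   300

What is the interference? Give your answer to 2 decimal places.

0.16

The two most frequent reciprocal classes, + + + and sr e th, are the parental types, so the F1 was + + + / sr e th.
The two rarest classes, sr + + and + e th, are the double crossovers. Comparing them with the parentals, only the sr allele has switched, so sr is the middle locus and the order is th – sr – e.
th–sr: (139 + 11)/800 = 0.1875; sr–e: (59 + 11)/800 = 0.0875.
Expected DCO frequency = 0.1875 × 0.0875 ≈ 0.01641; observed = 11/800 ≈ 0.01375.
Coefficient of coincidence = 0.01375/0.01641 ≈ 0.84; interference = 1 − 0.84 = 0.16.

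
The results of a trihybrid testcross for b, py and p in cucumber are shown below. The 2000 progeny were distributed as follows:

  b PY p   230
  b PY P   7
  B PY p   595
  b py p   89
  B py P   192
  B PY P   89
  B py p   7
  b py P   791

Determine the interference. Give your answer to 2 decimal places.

The two most frequent reciprocal classes, B PY p and b py P, are the parental types, so the F1 was B PY p / b py P.
The two rarest classes, B py p and b PY P, are the double crossovers. Comparing them with the parentals, only the py allele has switched, so py is the middle locus and the order is p – py – b.
p–py: (178 + 14)/2000 = 0.0960; py–b: (422 + 14)/2000 = 0.2180.
Expected DCO frequency = 0.0960 × 0.2180 ≈ 0.02093; observed = 14/2000 ≈ 0.00700.
Coefficient of coincidence = 0.00700/0.02093 ≈ 0.33; interference = 1 − 0.33 = 0.67.

0.67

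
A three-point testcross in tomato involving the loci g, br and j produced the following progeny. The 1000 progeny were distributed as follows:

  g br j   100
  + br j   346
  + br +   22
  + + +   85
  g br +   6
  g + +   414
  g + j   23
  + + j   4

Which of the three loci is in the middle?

br

The two most frequent reciprocal classes, + br j and g + +, are the parental types, so the F1 was + br j / g + +.
The two rarest classes, + + j and g br +, are the double crossovers. Comparing them with the parentals, only the br allele has switched, so br is the middle locus and the order is j – br – g.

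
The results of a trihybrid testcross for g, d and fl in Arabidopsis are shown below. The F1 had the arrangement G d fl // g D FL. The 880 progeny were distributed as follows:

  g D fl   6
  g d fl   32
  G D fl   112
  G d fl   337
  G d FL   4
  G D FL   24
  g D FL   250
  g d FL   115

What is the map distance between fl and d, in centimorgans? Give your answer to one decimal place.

26.9 centimorgans

The two rarest classes, G d FL and g D fl, are the double crossovers. Comparing them with the parentals, only the fl allele has switched, so fl is the middle locus and the order is d – fl – g.
Crossovers in the d–fl interval produce the single-crossover classes G D fl and g d FL (112 + 115 = 227) plus the double crossovers (10).
RF(d–fl) = (227 + 10) / 880 = 237/880 = 0.2693 → 26.9 centimorgans.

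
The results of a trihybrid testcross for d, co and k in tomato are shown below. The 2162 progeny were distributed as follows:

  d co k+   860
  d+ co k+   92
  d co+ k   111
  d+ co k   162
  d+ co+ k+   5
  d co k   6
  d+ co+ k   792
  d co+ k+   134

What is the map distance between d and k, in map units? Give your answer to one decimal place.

The two most frequent reciprocal classes, d co k+ and d+ co+ k, are the parental types, so the F1 was d co k+ / d+ co+ k.
The two rarest classes, d co k and d+ co+ k+, are the double crossovers. Comparing them with the parentals, only the k allele has switched, so k is the middle locus and the order is d – k – co.
Crossovers in the d–k interval produce the single-crossover classes d+ co k+ and d co+ k (92 + 111 = 203) plus the double crossovers (11).
RF(d–k) = (203 + 11) / 2162 = 214/2162 = 0.0990 → 9.9 map units.

9.9 map units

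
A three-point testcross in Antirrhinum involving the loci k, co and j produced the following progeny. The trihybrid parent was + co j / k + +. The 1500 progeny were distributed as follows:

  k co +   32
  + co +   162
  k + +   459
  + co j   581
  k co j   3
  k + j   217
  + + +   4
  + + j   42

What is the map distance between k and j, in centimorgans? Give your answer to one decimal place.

The two rarest classes, k co j and + + +, are the double crossovers. Comparing them with the parentals, only the k allele has switched, so k is the middle locus and the order is j – k – co.
Crossovers in the j–k interval produce the single-crossover classes + co + and k + j (162 + 217 = 379) plus the double crossovers (7).
RF(j–k) = (379 + 7) / 1500 = 386/1500 = 0.2573 → 25.7 centimorgans.

25.7 centimorgans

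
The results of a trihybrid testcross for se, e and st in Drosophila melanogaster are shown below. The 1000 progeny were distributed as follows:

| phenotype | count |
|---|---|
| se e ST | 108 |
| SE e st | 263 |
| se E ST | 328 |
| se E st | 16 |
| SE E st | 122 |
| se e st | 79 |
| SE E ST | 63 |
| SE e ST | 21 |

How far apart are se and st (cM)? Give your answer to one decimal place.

17.9 cM

The two most frequent reciprocal classes, SE e st and se E ST, are the parental types, so the F1 was SE e st / se E ST.
The two rarest classes, SE e ST and se E st, are the double crossovers. Comparing them with the parentals, only the st allele has switched, so st is the middle locus and the order is e – st – se.
Crossovers in the st–se interval produce the single-crossover classes se e st and SE E ST (79 + 63 = 142) plus the double crossovers (37).
RF(st–se) = (142 + 37) / 1000 = 179/1000 = 0.1790 → 17.9 cM.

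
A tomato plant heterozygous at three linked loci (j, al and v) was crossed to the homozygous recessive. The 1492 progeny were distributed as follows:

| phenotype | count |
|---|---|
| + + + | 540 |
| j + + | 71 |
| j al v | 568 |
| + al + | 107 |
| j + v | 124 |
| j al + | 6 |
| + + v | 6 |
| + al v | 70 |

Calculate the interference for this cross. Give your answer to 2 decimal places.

0.52

The two most frequent reciprocal classes, + + + and j al v, are the parental types, so the F1 was + + + / j al v.
The two rarest classes, + + v and j al +, are the double crossovers. Comparing them with the parentals, only the v allele has switched, so v is the middle locus and the order is j – v – al.
j–v: (141 + 12)/1492 = 0.1025; v–al: (231 + 12)/1492 = 0.1629.
Expected DCO frequency = 0.1025 × 0.1629 ≈ 0.01670; observed = 12/1492 ≈ 0.00804.
Coefficient of coincidence = 0.00804/0.01670 ≈ 0.48; interference = 1 − 0.48 = 0.52.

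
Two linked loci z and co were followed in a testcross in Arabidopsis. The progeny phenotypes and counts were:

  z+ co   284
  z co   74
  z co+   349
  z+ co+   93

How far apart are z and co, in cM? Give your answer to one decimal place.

The two most frequent classes, z+ co (284) and z co+ (349), are the parental types, so the F1 was z+ co / z co+.
The recombinant classes are z+ co+ and z co: 93 + 74 = 167.
Recombination frequency = 167/800 = 0.2087 ≈ 20.9%, i.e. 20.9 cM.

20.9 cM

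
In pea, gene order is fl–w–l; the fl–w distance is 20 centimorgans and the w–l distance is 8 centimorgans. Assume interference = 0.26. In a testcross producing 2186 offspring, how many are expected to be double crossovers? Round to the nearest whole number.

26

Map distances give recombination frequencies of 0.200 and 0.080 for the two intervals.
With interference 0.26 (so coincidence = 0.74), expected double-crossover frequency = 0.200 × 0.080 × 0.74 = 0.01184.
Expected number = 0.01184 × 2186 = 25.88 ≈ 26.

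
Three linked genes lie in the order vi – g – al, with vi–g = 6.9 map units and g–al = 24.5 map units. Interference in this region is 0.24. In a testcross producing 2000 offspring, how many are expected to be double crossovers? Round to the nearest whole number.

Map distances give recombination frequencies of 0.069 and 0.245 for the two intervals.
With interference 0.24 (so coincidence = 0.76), expected double-crossover frequency = 0.069 × 0.245 × 0.76 = 0.01285.
Expected number = 0.01285 × 2000 = 25.70 ≈ 26.

26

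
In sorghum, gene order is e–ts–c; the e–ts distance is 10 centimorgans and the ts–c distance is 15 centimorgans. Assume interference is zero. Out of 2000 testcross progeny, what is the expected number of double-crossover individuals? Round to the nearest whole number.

Map distances give recombination frequencies of 0.100 and 0.150 for the two intervals.
With no interference, expected double-crossover frequency = 0.100 × 0.150 = 0.01500.
Expected number = 0.01500 × 2000 = 30.00 ≈ 30.

30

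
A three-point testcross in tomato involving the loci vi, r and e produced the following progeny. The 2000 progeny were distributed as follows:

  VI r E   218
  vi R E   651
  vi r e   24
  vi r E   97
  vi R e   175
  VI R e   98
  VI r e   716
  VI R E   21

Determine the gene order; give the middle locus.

The two most frequent reciprocal classes, vi R E and VI r e, are the parental types, so the F1 was vi R E / VI r e.
The two rarest classes, VI R E and vi r e, are the double crossovers. Comparing them with the parentals, only the vi allele has switched, so vi is the middle locus and the order is r – vi – e.

vi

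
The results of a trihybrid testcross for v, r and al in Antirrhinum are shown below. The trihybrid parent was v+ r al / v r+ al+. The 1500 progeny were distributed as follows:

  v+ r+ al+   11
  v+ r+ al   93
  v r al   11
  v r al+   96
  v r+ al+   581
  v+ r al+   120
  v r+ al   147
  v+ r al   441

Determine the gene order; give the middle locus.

v

The two rarest classes, v r al and v+ r+ al+, are the double crossovers. Comparing them with the parentals, only the v allele has switched, so v is the middle locus and the order is r – v – al.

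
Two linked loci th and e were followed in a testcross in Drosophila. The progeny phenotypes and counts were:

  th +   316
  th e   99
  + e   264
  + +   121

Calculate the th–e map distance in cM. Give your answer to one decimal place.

27.5 cM

The two most frequent classes, + e (264) and th + (316), are the parental types, so the F1 was + e / th +.
The recombinant classes are + + and th e: 121 + 99 = 220.
Recombination frequency = 220/800 = 0.2750 ≈ 27.5%, i.e. 27.5 cM.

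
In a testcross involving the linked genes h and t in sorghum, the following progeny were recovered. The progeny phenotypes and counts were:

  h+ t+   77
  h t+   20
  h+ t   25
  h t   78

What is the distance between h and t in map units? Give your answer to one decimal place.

22.5 map units

The two most frequent classes, h+ t+ (77) and h t (78), are the parental types, so the F1 was h+ t+ / h t.
The recombinant classes are h+ t and h t+: 25 + 20 = 45.
Recombination frequency = 45/200 = 0.2250 ≈ 22.5%, i.e. 22.5 map units.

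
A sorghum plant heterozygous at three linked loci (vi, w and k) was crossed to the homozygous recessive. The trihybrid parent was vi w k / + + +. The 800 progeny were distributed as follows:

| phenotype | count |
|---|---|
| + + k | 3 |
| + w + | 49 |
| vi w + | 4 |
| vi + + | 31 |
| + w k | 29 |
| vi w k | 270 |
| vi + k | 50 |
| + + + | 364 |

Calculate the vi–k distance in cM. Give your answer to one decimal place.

8.4 cM

The two rarest classes, vi w + and + + k, are the double crossovers. Comparing them with the parentals, only the k allele has switched, so k is the middle locus and the order is vi – k – w.
Crossovers in the vi–k interval produce the single-crossover classes + w k and vi + + (29 + 31 = 60) plus the double crossovers (7).
RF(vi–k) = (60 + 7) / 800 = 67/800 = 0.0838 → 8.4 cM.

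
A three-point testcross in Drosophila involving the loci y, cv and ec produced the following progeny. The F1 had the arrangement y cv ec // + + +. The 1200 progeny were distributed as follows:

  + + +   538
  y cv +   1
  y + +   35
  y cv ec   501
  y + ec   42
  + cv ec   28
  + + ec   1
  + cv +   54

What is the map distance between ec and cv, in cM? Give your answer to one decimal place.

8.2 cM

The two rarest classes, y cv + and + + ec, are the double crossovers. Comparing them with the parentals, only the ec allele has switched, so ec is the middle locus and the order is cv – ec – y.
Crossovers in the cv–ec interval produce the single-crossover classes y + ec and + cv + (42 + 54 = 96) plus the double crossovers (2).
RF(cv–ec) = (96 + 2) / 1200 = 98/1200 = 0.0817 → 8.2 cM.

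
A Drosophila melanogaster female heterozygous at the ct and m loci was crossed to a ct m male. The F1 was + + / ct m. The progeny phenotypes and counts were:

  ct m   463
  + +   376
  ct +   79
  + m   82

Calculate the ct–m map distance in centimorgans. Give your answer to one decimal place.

16.1 centimorgans

The recombinant classes are + m and ct +: 82 + 79 = 161.
Recombination frequency = 161/1000 = 0.1610 ≈ 16.1%, i.e. 16.1 centimorgans.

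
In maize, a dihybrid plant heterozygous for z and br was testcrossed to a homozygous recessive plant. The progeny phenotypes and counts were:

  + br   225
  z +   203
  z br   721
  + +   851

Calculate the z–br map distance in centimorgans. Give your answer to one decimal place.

21.4 centimorgans

The two most frequent classes, + + (851) and z br (721), are the parental types, so the F1 was + + / z br.
The recombinant classes are + br and z +: 225 + 203 = 428.
Recombination frequency = 428/2000 = 0.2140 ≈ 21.4%, i.e. 21.4 centimorgans.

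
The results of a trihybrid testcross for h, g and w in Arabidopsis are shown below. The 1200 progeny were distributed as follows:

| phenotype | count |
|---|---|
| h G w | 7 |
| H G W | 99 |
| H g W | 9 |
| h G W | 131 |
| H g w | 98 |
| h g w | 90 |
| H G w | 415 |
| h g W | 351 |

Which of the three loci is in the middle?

The two most frequent reciprocal classes, H G w and h g W, are the parental types, so the F1 was H G w / h g W.
The two rarest classes, h G w and H g W, are the double crossovers. Comparing them with the parentals, only the h allele has switched, so h is the middle locus and the order is g – h – w.

h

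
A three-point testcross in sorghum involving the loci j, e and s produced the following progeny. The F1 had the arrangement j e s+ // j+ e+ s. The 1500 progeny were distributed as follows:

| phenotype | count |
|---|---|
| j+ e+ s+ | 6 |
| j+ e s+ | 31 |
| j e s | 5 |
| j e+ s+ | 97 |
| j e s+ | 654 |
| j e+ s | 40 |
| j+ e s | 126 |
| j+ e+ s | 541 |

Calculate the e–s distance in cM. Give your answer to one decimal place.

15.6 cM

The two rarest classes, j e s and j+ e+ s+, are the double crossovers. Comparing them with the parentals, only the s allele has switched, so s is the middle locus and the order is e – s – j.
Crossovers in the e–s interval produce the single-crossover classes j e+ s+ and j+ e s (97 + 126 = 223) plus the double crossovers (11).
RF(e–s) = (223 + 11) / 1500 = 234/1500 = 0.1560 → 15.6 cM.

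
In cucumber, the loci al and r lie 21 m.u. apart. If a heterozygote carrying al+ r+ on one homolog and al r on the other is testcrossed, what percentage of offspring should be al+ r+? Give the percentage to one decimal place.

A map distance of 21 m.u. corresponds to a recombination frequency of 0.210.
The F1 is al+ r+ / al r, so al+ r+ is a parental gamete class with expected frequency (1 − r)/2 = 0.790/2 = 0.3950.
That is 0.3950 = 39.5% of the progeny.

39.5%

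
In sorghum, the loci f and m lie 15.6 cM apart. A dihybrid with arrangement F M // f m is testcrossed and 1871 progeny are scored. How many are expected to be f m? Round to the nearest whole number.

A map distance of 15.6 cM corresponds to a recombination frequency of 0.156.
The F1 is F M / f m, so f m is a parental gamete class with expected frequency (1 − r)/2 = 0.844/2 = 0.4220.
Expected number = 0.4220 × 1871 = 789.56 ≈ 790.

790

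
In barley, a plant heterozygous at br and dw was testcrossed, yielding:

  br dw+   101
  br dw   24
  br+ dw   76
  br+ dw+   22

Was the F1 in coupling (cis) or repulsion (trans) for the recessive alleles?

trans

The two most frequent classes are br+ dw (76) and br dw+ (101); these are the parental (non-recombinant) types.
So the F1 carried br+ dw on one chromosome and br dw+ on the other — the recessive alleles are on opposite chromosomes (trans / repulsion).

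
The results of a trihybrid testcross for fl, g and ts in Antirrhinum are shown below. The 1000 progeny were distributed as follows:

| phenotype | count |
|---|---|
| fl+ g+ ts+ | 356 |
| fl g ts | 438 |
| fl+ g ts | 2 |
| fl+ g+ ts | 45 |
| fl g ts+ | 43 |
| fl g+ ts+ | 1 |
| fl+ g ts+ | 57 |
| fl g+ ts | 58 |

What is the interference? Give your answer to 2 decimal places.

The two most frequent reciprocal classes, fl+ g+ ts+ and fl g ts, are the parental types, so the F1 was fl+ g+ ts+ / fl g ts.
The two rarest classes, fl g+ ts+ and fl+ g ts, are the double crossovers. Comparing them with the parentals, only the fl allele has switched, so fl is the middle locus and the order is g – fl – ts.
g–fl: (115 + 3)/1000 = 0.1180; fl–ts: (88 + 3)/1000 = 0.0910.
Expected DCO frequency = 0.1180 × 0.0910 ≈ 0.01074; observed = 3/1000 ≈ 0.00300.
Coefficient of coincidence = 0.00300/0.01074 ≈ 0.28; interference = 1 − 0.28 = 0.72.

0.72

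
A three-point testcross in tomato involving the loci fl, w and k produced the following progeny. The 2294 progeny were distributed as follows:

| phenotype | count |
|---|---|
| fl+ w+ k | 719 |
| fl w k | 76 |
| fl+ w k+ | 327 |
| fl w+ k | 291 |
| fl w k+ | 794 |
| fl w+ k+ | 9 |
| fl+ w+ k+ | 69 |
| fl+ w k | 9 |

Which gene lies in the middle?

The two most frequent reciprocal classes, fl+ w+ k and fl w k+, are the parental types, so the F1 was fl+ w+ k / fl w k+.
The two rarest classes, fl+ w k and fl w+ k+, are the double crossovers. Comparing them with the parentals, only the w allele has switched, so w is the middle locus and the order is k – w – fl.

w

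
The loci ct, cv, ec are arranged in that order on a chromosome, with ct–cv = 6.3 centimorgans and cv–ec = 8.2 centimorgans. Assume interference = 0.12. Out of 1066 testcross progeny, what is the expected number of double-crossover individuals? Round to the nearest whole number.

Map distances give recombination frequencies of 0.063 and 0.082 for the two intervals.
With interference 0.12 (so coincidence = 0.88), expected double-crossover frequency = 0.063 × 0.082 × 0.88 = 0.00455.
Expected number = 0.00455 × 1066 = 4.85 ≈ 5.

5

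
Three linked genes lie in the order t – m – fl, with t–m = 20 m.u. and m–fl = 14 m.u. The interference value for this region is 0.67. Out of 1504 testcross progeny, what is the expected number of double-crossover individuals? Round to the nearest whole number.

14

Map distances give recombination frequencies of 0.200 and 0.140 for the two intervals.
With interference 0.67 (so coincidence = 0.33), expected double-crossover frequency = 0.200 × 0.140 × 0.33 = 0.00924.
Expected number = 0.00924 × 1504 = 13.90 ≈ 14.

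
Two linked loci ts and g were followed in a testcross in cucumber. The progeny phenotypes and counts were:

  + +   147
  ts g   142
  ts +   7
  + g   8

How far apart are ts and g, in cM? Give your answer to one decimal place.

The two most frequent classes, + + (147) and ts g (142), are the parental types, so the F1 was + + / ts g.
The recombinant classes are + g and ts +: 8 + 7 = 15.
Recombination frequency = 15/304 = 0.0493 ≈ 4.9%, i.e. 4.9 cM.

4.9 cM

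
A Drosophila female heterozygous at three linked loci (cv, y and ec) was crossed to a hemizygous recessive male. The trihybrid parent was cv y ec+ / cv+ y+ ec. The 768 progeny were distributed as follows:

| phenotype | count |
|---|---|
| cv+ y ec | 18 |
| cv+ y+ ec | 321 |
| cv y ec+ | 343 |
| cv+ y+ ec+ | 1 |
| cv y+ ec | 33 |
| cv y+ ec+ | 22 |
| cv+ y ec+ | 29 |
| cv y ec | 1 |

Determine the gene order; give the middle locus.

ec

The two rarest classes, cv y ec and cv+ y+ ec+, are the double crossovers. Comparing them with the parentals, only the ec allele has switched, so ec is the middle locus and the order is cv – ec – y.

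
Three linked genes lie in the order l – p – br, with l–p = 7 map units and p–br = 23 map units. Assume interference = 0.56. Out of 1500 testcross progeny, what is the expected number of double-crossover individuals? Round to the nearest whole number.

11

Map distances give recombination frequencies of 0.070 and 0.230 for the two intervals.
With interference 0.56 (so coincidence = 0.44), expected double-crossover frequency = 0.070 × 0.230 × 0.44 = 0.00708.
Expected number = 0.00708 × 1500 = 10.63 ≈ 11.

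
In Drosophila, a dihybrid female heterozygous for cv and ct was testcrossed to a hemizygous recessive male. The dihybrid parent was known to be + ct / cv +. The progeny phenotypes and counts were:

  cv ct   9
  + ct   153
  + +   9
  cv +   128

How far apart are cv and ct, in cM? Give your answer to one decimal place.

6.0 cM

The recombinant classes are + + and cv ct: 9 + 9 = 18.
Recombination frequency = 18/299 = 0.0602 ≈ 6.0%, i.e. 6.0 cM.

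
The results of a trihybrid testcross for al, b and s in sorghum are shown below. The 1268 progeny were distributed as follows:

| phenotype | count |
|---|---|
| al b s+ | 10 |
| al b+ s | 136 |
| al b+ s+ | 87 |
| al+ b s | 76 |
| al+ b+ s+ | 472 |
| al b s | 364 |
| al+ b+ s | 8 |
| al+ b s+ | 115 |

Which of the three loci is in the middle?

The two most frequent reciprocal classes, al b s and al+ b+ s+, are the parental types, so the F1 was al b s / al+ b+ s+.
The two rarest classes, al b s+ and al+ b+ s, are the double crossovers. Comparing them with the parentals, only the s allele has switched, so s is the middle locus and the order is b – s – al.

s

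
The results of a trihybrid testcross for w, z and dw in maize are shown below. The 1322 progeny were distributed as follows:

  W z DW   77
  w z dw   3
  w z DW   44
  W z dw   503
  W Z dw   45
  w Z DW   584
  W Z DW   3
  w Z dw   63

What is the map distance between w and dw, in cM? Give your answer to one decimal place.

11.0 cM

The two most frequent reciprocal classes, W z dw and w Z DW, are the parental types, so the F1 was W z dw / w Z DW.
The two rarest classes, w z dw and W Z DW, are the double crossovers. Comparing them with the parentals, only the w allele has switched, so w is the middle locus and the order is dw – w – z.
Crossovers in the dw–w interval produce the single-crossover classes W z DW and w Z dw (77 + 63 = 140) plus the double crossovers (6).
RF(dw–w) = (140 + 6) / 1322 = 146/1322 = 0.1104 → 11.0 cM.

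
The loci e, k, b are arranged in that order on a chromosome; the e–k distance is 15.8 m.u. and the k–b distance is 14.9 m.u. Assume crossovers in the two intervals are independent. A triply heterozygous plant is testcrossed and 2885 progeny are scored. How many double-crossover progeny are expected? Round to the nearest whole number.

68

Map distances give recombination frequencies of 0.158 and 0.149 for the two intervals.
With no interference, expected double-crossover frequency = 0.158 × 0.149 = 0.02354.
Expected number = 0.02354 × 2885 = 67.92 ≈ 68.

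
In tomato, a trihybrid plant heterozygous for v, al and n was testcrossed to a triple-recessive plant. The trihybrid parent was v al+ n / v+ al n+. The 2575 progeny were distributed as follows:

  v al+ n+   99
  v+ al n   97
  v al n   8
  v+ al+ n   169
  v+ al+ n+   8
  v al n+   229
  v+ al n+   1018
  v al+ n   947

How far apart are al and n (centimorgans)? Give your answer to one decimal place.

The two rarest classes, v al n and v+ al+ n+, are the double crossovers. Comparing them with the parentals, only the al allele has switched, so al is the middle locus and the order is n – al – v.
Crossovers in the n–al interval produce the single-crossover classes v al+ n+ and v+ al n (99 + 97 = 196) plus the double crossovers (16).
RF(n–al) = (196 + 16) / 2575 = 212/2575 = 0.0823 → 8.2 centimorgans.

8.2 centimorgans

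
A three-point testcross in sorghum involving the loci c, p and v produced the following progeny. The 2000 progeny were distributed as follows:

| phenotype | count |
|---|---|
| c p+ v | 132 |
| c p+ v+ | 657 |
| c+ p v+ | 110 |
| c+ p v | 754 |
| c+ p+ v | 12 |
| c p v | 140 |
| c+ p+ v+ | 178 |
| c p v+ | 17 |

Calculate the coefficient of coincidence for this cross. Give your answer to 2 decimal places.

The two most frequent reciprocal classes, c+ p v and c p+ v+, are the parental types, so the F1 was c+ p v / c p+ v+.
The two rarest classes, c+ p+ v and c p v+, are the double crossovers. Comparing them with the parentals, only the p allele has switched, so p is the middle locus and the order is c – p – v.
c–p: (318 + 29)/2000 = 0.1735; p–v: (242 + 29)/2000 = 0.1355.
Expected DCO frequency = 0.1735 × 0.1355 ≈ 0.02351; observed = 29/2000 ≈ 0.01450.
Coefficient of coincidence = 0.01450/0.02351 ≈ 0.62.

0.62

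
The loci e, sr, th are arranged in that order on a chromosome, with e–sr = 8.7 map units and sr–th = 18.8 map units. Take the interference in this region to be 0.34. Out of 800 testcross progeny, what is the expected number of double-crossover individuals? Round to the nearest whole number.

Map distances give recombination frequencies of 0.087 and 0.188 for the two intervals.
With interference 0.34 (so coincidence = 0.66), expected double-crossover frequency = 0.087 × 0.188 × 0.66 = 0.01079.
Expected number = 0.01079 × 800 = 8.64 ≈ 9.

9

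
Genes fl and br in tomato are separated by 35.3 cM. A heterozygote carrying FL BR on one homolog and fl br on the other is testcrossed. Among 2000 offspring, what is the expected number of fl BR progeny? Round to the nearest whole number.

353

A map distance of 35.3 cM corresponds to a recombination frequency of 0.353.
The F1 is FL BR / fl br, so fl BR is a recombinant gamete class with expected frequency r/2 = 0.353/2 = 0.1765.
Expected number = 0.1765 × 2000 = 353.00 ≈ 353.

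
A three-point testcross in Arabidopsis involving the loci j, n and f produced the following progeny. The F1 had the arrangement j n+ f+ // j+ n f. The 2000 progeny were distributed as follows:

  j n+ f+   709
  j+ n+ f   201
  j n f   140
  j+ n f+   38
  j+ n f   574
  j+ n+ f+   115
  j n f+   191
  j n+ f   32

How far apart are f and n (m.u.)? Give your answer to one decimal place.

23.1 m.u.

The two rarest classes, j n+ f and j+ n f+, are the double crossovers. Comparing them with the parentals, only the f allele has switched, so f is the middle locus and the order is j – f – n.
Crossovers in the f–n interval produce the single-crossover classes j n f+ and j+ n+ f (191 + 201 = 392) plus the double crossovers (70).
RF(f–n) = (392 + 70) / 2000 = 462/2000 = 0.2310 → 23.1 m.u.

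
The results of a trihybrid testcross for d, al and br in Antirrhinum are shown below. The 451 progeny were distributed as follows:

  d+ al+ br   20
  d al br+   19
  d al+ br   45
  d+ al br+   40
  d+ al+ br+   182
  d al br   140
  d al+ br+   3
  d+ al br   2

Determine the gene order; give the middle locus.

The two most frequent reciprocal classes, d al br and d+ al+ br+, are the parental types, so the F1 was d al br / d+ al+ br+.
The two rarest classes, d+ al br and d al+ br+, are the double crossovers. Comparing them with the parentals, only the d allele has switched, so d is the middle locus and the order is al – d – br.

d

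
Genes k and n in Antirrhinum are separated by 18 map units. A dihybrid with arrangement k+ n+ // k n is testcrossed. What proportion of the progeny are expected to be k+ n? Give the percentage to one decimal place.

A map distance of 18 map units corresponds to a recombination frequency of 0.180.
The F1 is k+ n+ / k n, so k+ n is a recombinant gamete class with expected frequency r/2 = 0.180/2 = 0.0900.
That is 0.0900 = 9.0% of the progeny.

9.0%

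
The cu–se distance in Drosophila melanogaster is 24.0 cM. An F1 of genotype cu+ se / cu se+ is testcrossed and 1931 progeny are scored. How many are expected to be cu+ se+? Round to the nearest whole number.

232

A map distance of 24.0 cM corresponds to a recombination frequency of 0.240.
The F1 is cu+ se / cu se+, so cu+ se+ is a recombinant gamete class with expected frequency r/2 = 0.240/2 = 0.1200.
Expected number = 0.1200 × 1931 = 231.72 ≈ 232.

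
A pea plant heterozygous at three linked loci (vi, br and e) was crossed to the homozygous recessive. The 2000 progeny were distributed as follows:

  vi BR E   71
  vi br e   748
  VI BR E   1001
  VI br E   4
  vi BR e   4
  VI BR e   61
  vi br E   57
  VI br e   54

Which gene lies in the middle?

The two most frequent reciprocal classes, vi br e and VI BR E, are the parental types, so the F1 was vi br e / VI BR E.
The two rarest classes, vi BR e and VI br E, are the double crossovers. Comparing them with the parentals, only the br allele has switched, so br is the middle locus and the order is vi – br – e.

br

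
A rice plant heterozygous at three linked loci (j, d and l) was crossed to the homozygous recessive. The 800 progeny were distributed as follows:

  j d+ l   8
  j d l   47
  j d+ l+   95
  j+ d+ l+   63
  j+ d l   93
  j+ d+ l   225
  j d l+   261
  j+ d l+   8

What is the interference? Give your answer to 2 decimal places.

The two most frequent reciprocal classes, j d l+ and j+ d+ l, are the parental types, so the F1 was j d l+ / j+ d+ l.
The two rarest classes, j+ d l+ and j d+ l, are the double crossovers. Comparing them with the parentals, only the j allele has switched, so j is the middle locus and the order is d – j – l.
d–j: (188 + 16)/800 = 0.2550; j–l: (110 + 16)/800 = 0.1575.
Expected DCO frequency = 0.2550 × 0.1575 ≈ 0.04016; observed = 16/800 ≈ 0.02000.
Coefficient of coincidence = 0.02000/0.04016 ≈ 0.50; interference = 1 − 0.50 = 0.50.

0.50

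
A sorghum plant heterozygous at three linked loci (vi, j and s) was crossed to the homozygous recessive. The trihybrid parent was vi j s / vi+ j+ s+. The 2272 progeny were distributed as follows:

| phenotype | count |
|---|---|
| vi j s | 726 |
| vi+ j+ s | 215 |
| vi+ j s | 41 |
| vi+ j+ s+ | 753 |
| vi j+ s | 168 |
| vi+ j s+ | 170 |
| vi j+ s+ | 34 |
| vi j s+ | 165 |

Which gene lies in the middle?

The two rarest classes, vi+ j s and vi j+ s+, are the double crossovers. Comparing them with the parentals, only the vi allele has switched, so vi is the middle locus and the order is j – vi – s.

vi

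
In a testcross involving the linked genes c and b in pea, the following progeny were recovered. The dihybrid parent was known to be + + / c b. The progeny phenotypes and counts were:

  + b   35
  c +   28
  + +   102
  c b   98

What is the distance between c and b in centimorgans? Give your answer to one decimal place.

The recombinant classes are + b and c +: 35 + 28 = 63.
Recombination frequency = 63/263 = 0.2395 ≈ 24.0%, i.e. 24.0 centimorgans.

24.0 centimorgans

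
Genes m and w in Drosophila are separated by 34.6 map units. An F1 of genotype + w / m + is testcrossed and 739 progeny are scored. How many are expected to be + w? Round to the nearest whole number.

A map distance of 34.6 map units corresponds to a recombination frequency of 0.346.
The F1 is + w / m +, so + w is a parental gamete class with expected frequency (1 − r)/2 = 0.654/2 = 0.3270.
Expected number = 0.3270 × 739 = 241.65 ≈ 242.

242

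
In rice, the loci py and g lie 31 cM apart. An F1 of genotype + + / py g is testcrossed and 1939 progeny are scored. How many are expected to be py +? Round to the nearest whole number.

301

A map distance of 31 cM corresponds to a recombination frequency of 0.310.
The F1 is + + / py g, so py + is a recombinant gamete class with expected frequency r/2 = 0.310/2 = 0.1550.
Expected number = 0.1550 × 1939 = 300.55 ≈ 301.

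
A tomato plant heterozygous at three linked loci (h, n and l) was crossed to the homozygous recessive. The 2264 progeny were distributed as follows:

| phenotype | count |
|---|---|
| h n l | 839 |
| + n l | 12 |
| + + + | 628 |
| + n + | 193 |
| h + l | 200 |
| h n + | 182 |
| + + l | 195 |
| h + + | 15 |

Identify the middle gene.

h

The two most frequent reciprocal classes, h n l and + + +, are the parental types, so the F1 was h n l / + + +.
The two rarest classes, + n l and h + +, are the double crossovers. Comparing them with the parentals, only the h allele has switched, so h is the middle locus and the order is l – h – n.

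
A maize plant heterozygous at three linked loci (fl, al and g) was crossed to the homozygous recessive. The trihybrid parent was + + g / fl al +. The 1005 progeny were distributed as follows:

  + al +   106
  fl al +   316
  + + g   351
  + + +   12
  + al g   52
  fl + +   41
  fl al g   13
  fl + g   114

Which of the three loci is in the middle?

g

The two rarest classes, + + + and fl al g, are the double crossovers. Comparing them with the parentals, only the g allele has switched, so g is the middle locus and the order is al – g – fl.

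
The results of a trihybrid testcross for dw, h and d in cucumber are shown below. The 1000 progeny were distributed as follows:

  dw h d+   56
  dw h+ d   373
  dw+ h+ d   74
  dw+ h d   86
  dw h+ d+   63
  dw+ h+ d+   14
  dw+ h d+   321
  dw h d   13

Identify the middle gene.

The two most frequent reciprocal classes, dw+ h d+ and dw h+ d, are the parental types, so the F1 was dw+ h d+ / dw h+ d.
The two rarest classes, dw+ h+ d+ and dw h d, are the double crossovers. Comparing them with the parentals, only the h allele has switched, so h is the middle locus and the order is d – h – dw.

h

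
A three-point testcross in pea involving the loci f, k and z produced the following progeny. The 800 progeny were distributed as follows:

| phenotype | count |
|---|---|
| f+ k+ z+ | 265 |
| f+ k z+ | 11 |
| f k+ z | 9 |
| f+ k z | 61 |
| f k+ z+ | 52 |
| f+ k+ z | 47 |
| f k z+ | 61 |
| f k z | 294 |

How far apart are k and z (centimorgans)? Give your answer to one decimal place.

The two most frequent reciprocal classes, f+ k+ z+ and f k z, are the parental types, so the F1 was f+ k+ z+ / f k z.
The two rarest classes, f+ k z+ and f k+ z, are the double crossovers. Comparing them with the parentals, only the k allele has switched, so k is the middle locus and the order is f – k – z.
Crossovers in the k–z interval produce the single-crossover classes f+ k+ z and f k z+ (47 + 61 = 108) plus the double crossovers (20).
RF(k–z) = (108 + 20) / 800 = 128/800 = 0.1600 → 16.0 centimorgans.

16.0 centimorgans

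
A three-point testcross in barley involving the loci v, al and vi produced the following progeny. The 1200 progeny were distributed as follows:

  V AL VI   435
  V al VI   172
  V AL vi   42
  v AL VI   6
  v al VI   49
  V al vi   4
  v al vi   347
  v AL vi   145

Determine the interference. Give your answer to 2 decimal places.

0.64

The two most frequent reciprocal classes, V AL VI and v al vi, are the parental types, so the F1 was V AL VI / v al vi.
The two rarest classes, v AL VI and V al vi, are the double crossovers. Comparing them with the parentals, only the v allele has switched, so v is the middle locus and the order is vi – v – al.
vi–v: (91 + 10)/1200 = 0.0842; v–al: (317 + 10)/1200 = 0.2725.
Expected DCO frequency = 0.0842 × 0.2725 ≈ 0.02294; observed = 10/1200 ≈ 0.00833.
Coefficient of coincidence = 0.00833/0.02294 ≈ 0.36; interference = 1 − 0.36 = 0.64.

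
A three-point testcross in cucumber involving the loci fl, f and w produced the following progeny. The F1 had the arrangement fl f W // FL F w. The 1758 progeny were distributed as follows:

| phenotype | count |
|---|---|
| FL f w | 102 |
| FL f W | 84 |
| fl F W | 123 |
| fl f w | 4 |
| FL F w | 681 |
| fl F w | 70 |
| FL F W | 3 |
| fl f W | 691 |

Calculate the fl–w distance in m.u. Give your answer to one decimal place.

The two rarest classes, fl f w and FL F W, are the double crossovers. Comparing them with the parentals, only the w allele has switched, so w is the middle locus and the order is fl – w – f.
Crossovers in the fl–w interval produce the single-crossover classes FL f W and fl F w (84 + 70 = 154) plus the double crossovers (7).
RF(fl–w) = (154 + 7) / 1758 = 161/1758 = 0.0916 → 9.2 m.u.

9.2 m.u.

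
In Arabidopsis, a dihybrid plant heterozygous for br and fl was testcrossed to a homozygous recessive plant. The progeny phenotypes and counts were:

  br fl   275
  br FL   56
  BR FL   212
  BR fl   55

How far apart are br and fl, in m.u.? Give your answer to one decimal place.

18.6 m.u.

The two most frequent classes, BR FL (212) and br fl (275), are the parental types, so the F1 was BR FL / br fl.
The recombinant classes are BR fl and br FL: 55 + 56 = 111.
Recombination frequency = 111/598 = 0.1856 ≈ 18.6%, i.e. 18.6 m.u.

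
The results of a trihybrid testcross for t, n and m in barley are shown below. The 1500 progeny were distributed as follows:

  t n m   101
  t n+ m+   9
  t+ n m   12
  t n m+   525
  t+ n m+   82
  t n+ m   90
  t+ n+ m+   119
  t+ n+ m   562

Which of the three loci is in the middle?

The two most frequent reciprocal classes, t+ n+ m and t n m+, are the parental types, so the F1 was t+ n+ m / t n m+.
The two rarest classes, t+ n m and t n+ m+, are the double crossovers. Comparing them with the parentals, only the n allele has switched, so n is the middle locus and the order is t – n – m.

n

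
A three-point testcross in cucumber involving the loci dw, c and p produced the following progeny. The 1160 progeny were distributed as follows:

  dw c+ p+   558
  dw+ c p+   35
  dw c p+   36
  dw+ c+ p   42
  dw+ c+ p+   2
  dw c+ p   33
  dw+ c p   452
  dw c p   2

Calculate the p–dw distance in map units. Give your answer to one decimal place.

The two most frequent reciprocal classes, dw c+ p+ and dw+ c p, are the parental types, so the F1 was dw c+ p+ / dw+ c p.
The two rarest classes, dw+ c+ p+ and dw c p, are the double crossovers. Comparing them with the parentals, only the dw allele has switched, so dw is the middle locus and the order is c – dw – p.
Crossovers in the dw–p interval produce the single-crossover classes dw c+ p and dw+ c p+ (33 + 35 = 68) plus the double crossovers (4).
RF(dw–p) = (68 + 4) / 1160 = 72/1160 = 0.0621 → 6.2 map units.

6.2 map units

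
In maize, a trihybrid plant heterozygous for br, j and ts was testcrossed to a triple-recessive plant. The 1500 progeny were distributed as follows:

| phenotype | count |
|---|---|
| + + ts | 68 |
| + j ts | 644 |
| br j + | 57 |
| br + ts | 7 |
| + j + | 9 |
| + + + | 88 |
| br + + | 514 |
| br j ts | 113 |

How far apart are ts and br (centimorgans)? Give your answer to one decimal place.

14.5 centimorgans

The two most frequent reciprocal classes, br + + and + j ts, are the parental types, so the F1 was br + + / + j ts.
The two rarest classes, br + ts and + j +, are the double crossovers. Comparing them with the parentals, only the ts allele has switched, so ts is the middle locus and the order is j – ts – br.
Crossovers in the ts–br interval produce the single-crossover classes + + + and br j ts (88 + 113 = 201) plus the double crossovers (16).
RF(ts–br) = (201 + 16) / 1500 = 217/1500 = 0.1447 → 14.5 centimorgans.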